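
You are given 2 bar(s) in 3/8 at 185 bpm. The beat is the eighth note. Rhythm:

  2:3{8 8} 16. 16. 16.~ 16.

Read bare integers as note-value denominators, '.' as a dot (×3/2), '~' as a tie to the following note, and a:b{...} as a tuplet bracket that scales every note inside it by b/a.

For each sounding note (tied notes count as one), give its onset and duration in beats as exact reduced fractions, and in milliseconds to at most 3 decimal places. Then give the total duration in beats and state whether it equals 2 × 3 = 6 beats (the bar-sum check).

1) 0.0ms=0b +486.486ms=3/2b
2) 486.486ms=3/2b +486.486ms=3/2b
3) 972.973ms=3b +243.243ms=3/4b
4) 1216.216ms=15/4b +243.243ms=3/4b
5) 1459.459ms=9/2b +486.486ms=3/2b
Σ=6b of 6 (185bpm 3/8) — PASS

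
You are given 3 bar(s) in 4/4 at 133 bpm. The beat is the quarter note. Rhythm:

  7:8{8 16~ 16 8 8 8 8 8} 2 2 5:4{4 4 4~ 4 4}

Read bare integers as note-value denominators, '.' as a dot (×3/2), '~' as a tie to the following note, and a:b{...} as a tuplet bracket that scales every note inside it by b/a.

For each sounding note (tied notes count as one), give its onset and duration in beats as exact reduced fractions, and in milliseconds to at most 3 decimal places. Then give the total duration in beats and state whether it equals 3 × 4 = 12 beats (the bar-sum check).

1) 0.0ms=0b +257.787ms=4/7b
2) 257.787ms=4/7b +257.787ms=4/7b
3) 515.575ms=8/7b +257.787ms=4/7b
4) 773.362ms=12/7b +257.787ms=4/7b
5) 1031.149ms=16/7b +257.787ms=4/7b
6) 1288.937ms=20/7b +257.787ms=4/7b
7) 1546.724ms=24/7b +257.787ms=4/7b
8) 1804.511ms=4b +902.256ms=2b
9) 2706.767ms=6b +902.256ms=2b
10) 3609.023ms=8b +360.902ms=4/5b
11) 3969.925ms=44/5b +360.902ms=4/5b
12) 4330.827ms=48/5b +721.805ms=8/5b
13) 5052.632ms=56/5b +360.902ms=4/5b
Σ=12b of 12 (133bpm 4/4) — PASS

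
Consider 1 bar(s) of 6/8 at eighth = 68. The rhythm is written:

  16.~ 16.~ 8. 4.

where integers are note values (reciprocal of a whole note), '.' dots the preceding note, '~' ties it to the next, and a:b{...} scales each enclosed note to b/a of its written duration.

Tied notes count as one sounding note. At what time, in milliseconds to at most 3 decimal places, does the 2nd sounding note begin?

1. 0.0ms @ 0 + 2647.059ms (3)
2. 2647.059ms @ 3 + 2647.059ms (3)

note 2 onset = 3b = 2647.059ms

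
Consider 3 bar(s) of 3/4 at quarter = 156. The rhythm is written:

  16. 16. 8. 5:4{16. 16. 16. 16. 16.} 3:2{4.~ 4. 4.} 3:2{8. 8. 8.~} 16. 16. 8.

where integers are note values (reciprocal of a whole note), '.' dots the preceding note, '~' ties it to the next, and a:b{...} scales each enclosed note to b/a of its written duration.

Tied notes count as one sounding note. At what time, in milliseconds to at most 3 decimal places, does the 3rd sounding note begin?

note 3 onset = 3/4b = 288.462ms

1. 0.0ms @ 0 + 144.231ms (3/8)
2. 144.231ms @ 3/8 + 144.231ms (3/8)
3. 288.462ms @ 3/4 + 288.462ms (3/4)
4. 576.923ms @ 3/2 + 115.385ms (3/10)
5. 692.308ms @ 9/5 + 115.385ms (3/10)
6. 807.692ms @ 21/10 + 115.385ms (3/10)
7. 923.077ms @ 12/5 + 115.385ms (3/10)
8. 1038.462ms @ 27/10 + 115.385ms (3/10)
9. 1153.846ms @ 3 + 769.231ms (2)
10. 1923.077ms @ 5 + 384.615ms (1)
11. 2307.692ms @ 6 + 192.308ms (1/2)
12. 2500.0ms @ 13/2 + 192.308ms (1/2)
13. 2692.308ms @ 7 + 336.538ms (7/8)
14. 3028.846ms @ 63/8 + 144.231ms (3/8)
15. 3173.077ms @ 33/4 + 288.462ms (3/4)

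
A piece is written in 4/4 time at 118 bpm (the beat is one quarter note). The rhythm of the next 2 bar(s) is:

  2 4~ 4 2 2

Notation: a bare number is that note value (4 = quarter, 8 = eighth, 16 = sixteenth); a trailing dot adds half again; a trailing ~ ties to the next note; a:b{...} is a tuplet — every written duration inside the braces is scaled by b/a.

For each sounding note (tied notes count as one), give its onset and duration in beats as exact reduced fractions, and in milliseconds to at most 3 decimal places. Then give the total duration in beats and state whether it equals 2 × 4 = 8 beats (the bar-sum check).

1) 0.0ms=0b +1016.949ms=2b
2) 1016.949ms=2b +1016.949ms=2b
3) 2033.898ms=4b +1016.949ms=2b
4) 3050.847ms=6b +1016.949ms=2b
Σ=8b of 8 (118bpm 4/4) — PASS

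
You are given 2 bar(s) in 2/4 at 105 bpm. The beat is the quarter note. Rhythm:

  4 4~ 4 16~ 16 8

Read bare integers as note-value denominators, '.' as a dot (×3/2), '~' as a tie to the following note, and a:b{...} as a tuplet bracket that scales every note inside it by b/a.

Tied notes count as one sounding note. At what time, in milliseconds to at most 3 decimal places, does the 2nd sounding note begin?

note 2 onset = 1b = 571.429ms

1. 0.0ms @ 0 + 571.429ms (1)
2. 571.429ms @ 1 + 1142.857ms (2)
3. 1714.286ms @ 3 + 285.714ms (1/2)
4. 2000.0ms @ 7/2 + 285.714ms (1/2)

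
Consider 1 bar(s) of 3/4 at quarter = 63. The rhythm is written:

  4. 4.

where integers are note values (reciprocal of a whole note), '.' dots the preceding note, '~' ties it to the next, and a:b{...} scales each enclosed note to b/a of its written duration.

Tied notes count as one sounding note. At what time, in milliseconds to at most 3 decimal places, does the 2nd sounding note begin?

note 2 onset = 3/2b = 1428.571ms

1. 0.0ms @ 0 + 1428.571ms (3/2)
2. 1428.571ms @ 3/2 + 1428.571ms (3/2)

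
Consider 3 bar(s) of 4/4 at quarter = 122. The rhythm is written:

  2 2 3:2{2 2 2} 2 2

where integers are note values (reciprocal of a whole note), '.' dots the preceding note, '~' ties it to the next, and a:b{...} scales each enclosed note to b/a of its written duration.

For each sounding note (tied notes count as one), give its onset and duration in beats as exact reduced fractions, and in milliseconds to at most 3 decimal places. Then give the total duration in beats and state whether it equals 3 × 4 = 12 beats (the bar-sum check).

1) 0.0ms=0b +983.607ms=2b
2) 983.607ms=2b +983.607ms=2b
3) 1967.213ms=4b +655.738ms=4/3b
4) 2622.951ms=16/3b +655.738ms=4/3b
5) 3278.689ms=20/3b +655.738ms=4/3b
6) 3934.426ms=8b +983.607ms=2b
7) 4918.033ms=10b +983.607ms=2b
Σ=12b of 12 (122bpm 4/4) — PASS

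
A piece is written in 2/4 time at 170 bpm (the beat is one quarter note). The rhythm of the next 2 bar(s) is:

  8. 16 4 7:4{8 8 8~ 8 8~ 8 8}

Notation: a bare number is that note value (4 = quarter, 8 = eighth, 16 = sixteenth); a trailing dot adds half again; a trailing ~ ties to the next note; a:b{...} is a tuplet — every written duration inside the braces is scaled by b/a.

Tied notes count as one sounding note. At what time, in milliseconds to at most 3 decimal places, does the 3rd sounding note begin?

note 3 onset = 1b = 352.941ms

1. 0.0ms @ 0 + 264.706ms (3/4)
2. 264.706ms @ 3/4 + 88.235ms (1/4)
3. 352.941ms @ 1 + 352.941ms (1)
4. 705.882ms @ 2 + 100.84ms (2/7)
5. 806.723ms @ 16/7 + 100.84ms (2/7)
6. 907.563ms @ 18/7 + 201.681ms (4/7)
7. 1109.244ms @ 22/7 + 201.681ms (4/7)
8. 1310.924ms @ 26/7 + 100.84ms (2/7)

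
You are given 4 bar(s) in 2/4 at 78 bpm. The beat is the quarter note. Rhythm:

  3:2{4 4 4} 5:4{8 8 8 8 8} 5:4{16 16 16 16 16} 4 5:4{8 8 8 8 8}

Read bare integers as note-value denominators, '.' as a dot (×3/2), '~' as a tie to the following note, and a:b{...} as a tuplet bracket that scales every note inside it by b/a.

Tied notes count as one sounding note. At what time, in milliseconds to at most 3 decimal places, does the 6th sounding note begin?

note 6 onset = 14/5b = 2153.846ms

1. 0.0ms @ 0 + 512.821ms (2/3)
2. 512.821ms @ 2/3 + 512.821ms (2/3)
3. 1025.641ms @ 4/3 + 512.821ms (2/3)
4. 1538.462ms @ 2 + 307.692ms (2/5)
5. 1846.154ms @ 12/5 + 307.692ms (2/5)
6. 2153.846ms @ 14/5 + 307.692ms (2/5)
7. 2461.538ms @ 16/5 + 307.692ms (2/5)
8. 2769.231ms @ 18/5 + 307.692ms (2/5)
9. 3076.923ms @ 4 + 153.846ms (1/5)
10. 3230.769ms @ 21/5 + 153.846ms (1/5)
11. 3384.615ms @ 22/5 + 153.846ms (1/5)
12. 3538.462ms @ 23/5 + 153.846ms (1/5)
13. 3692.308ms @ 24/5 + 153.846ms (1/5)
14. 3846.154ms @ 5 + 769.231ms (1)
15. 4615.385ms @ 6 + 307.692ms (2/5)
16. 4923.077ms @ 32/5 + 307.692ms (2/5)
17. 5230.769ms @ 34/5 + 307.692ms (2/5)
18. 5538.462ms @ 36/5 + 307.692ms (2/5)
19. 5846.154ms @ 38/5 + 307.692ms (2/5)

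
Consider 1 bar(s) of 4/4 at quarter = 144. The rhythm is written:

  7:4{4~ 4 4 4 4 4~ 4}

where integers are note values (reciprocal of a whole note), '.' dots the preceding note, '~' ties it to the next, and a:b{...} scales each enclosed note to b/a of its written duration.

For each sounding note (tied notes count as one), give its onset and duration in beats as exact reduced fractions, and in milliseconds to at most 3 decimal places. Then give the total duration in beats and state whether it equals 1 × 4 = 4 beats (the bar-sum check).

1) 0.0ms=0b +476.19ms=8/7b
2) 476.19ms=8/7b +238.095ms=4/7b
3) 714.286ms=12/7b +238.095ms=4/7b
4) 952.381ms=16/7b +238.095ms=4/7b
5) 1190.476ms=20/7b +476.19ms=8/7b
Σ=4b of 4 (144bpm 4/4) — PASS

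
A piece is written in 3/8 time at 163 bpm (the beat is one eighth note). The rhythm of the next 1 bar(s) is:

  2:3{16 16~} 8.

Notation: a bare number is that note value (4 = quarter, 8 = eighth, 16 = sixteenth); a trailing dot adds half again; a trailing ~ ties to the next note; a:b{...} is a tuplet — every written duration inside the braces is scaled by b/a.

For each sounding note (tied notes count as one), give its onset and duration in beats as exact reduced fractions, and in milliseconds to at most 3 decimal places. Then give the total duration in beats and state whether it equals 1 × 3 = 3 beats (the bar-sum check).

1) 0.0ms=0b +276.074ms=3/4b
2) 276.074ms=3/4b +828.221ms=9/4b
Σ=3b of 3 (163bpm 3/8) — PASS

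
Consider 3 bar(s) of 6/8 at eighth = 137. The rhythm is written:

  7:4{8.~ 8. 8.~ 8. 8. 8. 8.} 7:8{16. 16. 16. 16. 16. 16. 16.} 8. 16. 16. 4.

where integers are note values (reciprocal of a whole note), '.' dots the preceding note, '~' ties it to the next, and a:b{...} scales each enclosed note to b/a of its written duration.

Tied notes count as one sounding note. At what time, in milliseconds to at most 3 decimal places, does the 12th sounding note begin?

1. 0.0ms @ 0 + 750.782ms (12/7)
2. 750.782ms @ 12/7 + 750.782ms (12/7)
3. 1501.564ms @ 24/7 + 375.391ms (6/7)
4. 1876.955ms @ 30/7 + 375.391ms (6/7)
5. 2252.346ms @ 36/7 + 375.391ms (6/7)
6. 2627.737ms @ 6 + 375.391ms (6/7)
7. 3003.128ms @ 48/7 + 375.391ms (6/7)
8. 3378.519ms @ 54/7 + 375.391ms (6/7)
9. 3753.91ms @ 60/7 + 375.391ms (6/7)
10. 4129.301ms @ 66/7 + 375.391ms (6/7)
11. 4504.692ms @ 72/7 + 375.391ms (6/7)
12. 4880.083ms @ 78/7 + 375.391ms (6/7)
13. 5255.474ms @ 12 + 656.934ms (3/2)
14. 5912.409ms @ 27/2 + 328.467ms (3/4)
15. 6240.876ms @ 57/4 + 328.467ms (3/4)
16. 6569.343ms @ 15 + 1313.869ms (3)

note 12 onset = 78/7b = 4880.083ms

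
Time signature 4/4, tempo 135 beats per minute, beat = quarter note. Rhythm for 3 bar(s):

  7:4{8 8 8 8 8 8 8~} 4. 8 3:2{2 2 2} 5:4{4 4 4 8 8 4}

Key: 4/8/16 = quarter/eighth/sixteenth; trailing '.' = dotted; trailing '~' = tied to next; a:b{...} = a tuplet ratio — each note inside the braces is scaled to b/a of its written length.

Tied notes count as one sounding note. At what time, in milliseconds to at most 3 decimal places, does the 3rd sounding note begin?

note 3 onset = 4/7b = 253.968ms

1. 0.0ms @ 0 + 126.984ms (2/7)
2. 126.984ms @ 2/7 + 126.984ms (2/7)
3. 253.968ms @ 4/7 + 126.984ms (2/7)
4. 380.952ms @ 6/7 + 126.984ms (2/7)
5. 507.937ms @ 8/7 + 126.984ms (2/7)
6. 634.921ms @ 10/7 + 126.984ms (2/7)
7. 761.905ms @ 12/7 + 793.651ms (25/14)
8. 1555.556ms @ 7/2 + 222.222ms (1/2)
9. 1777.778ms @ 4 + 592.593ms (4/3)
10. 2370.37ms @ 16/3 + 592.593ms (4/3)
11. 2962.963ms @ 20/3 + 592.593ms (4/3)
12. 3555.556ms @ 8 + 355.556ms (4/5)
13. 3911.111ms @ 44/5 + 355.556ms (4/5)
14. 4266.667ms @ 48/5 + 355.556ms (4/5)
15. 4622.222ms @ 52/5 + 177.778ms (2/5)
16. 4800.0ms @ 54/5 + 177.778ms (2/5)
17. 4977.778ms @ 56/5 + 355.556ms (4/5)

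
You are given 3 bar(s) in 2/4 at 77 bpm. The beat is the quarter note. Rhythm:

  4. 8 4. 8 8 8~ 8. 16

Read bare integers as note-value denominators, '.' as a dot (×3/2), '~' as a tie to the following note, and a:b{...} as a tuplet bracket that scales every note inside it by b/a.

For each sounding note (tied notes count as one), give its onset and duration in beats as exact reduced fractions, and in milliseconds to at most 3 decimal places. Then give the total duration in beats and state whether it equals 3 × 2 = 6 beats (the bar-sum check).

1) 0.0ms=0b +1168.831ms=3/2b
2) 1168.831ms=3/2b +389.61ms=1/2b
3) 1558.442ms=2b +1168.831ms=3/2b
4) 2727.273ms=7/2b +389.61ms=1/2b
5) 3116.883ms=4b +389.61ms=1/2b
6) 3506.494ms=9/2b +974.026ms=5/4b
7) 4480.519ms=23/4b +194.805ms=1/4b
Σ=6b of 6 (77bpm 2/4) — PASS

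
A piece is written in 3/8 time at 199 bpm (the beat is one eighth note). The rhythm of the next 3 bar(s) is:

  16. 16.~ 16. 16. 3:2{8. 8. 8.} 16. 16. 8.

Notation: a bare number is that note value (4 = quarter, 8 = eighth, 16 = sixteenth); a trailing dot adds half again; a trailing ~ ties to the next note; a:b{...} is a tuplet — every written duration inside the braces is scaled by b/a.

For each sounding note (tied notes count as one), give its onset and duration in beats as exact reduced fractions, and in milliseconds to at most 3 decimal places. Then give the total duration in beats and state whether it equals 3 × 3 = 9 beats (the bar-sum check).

1) 0.0ms=0b +226.131ms=3/4b
2) 226.131ms=3/4b +452.261ms=3/2b
3) 678.392ms=9/4b +226.131ms=3/4b
4) 904.523ms=3b +301.508ms=1b
5) 1206.03ms=4b +301.508ms=1b
6) 1507.538ms=5b +301.508ms=1b
7) 1809.045ms=6b +226.131ms=3/4b
8) 2035.176ms=27/4b +226.131ms=3/4b
9) 2261.307ms=15/2b +452.261ms=3/2b
Σ=9b of 9 (199bpm 3/8) — PASS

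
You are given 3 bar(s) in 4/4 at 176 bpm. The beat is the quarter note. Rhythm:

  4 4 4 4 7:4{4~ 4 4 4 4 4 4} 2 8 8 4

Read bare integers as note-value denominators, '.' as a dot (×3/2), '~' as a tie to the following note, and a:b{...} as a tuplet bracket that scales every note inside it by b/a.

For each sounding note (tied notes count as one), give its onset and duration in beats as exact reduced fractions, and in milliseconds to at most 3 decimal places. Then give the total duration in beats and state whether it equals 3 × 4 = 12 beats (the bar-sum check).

1) 0.0ms=0b +340.909ms=1b
2) 340.909ms=1b +340.909ms=1b
3) 681.818ms=2b +340.909ms=1b
4) 1022.727ms=3b +340.909ms=1b
5) 1363.636ms=4b +389.61ms=8/7b
6) 1753.247ms=36/7b +194.805ms=4/7b
7) 1948.052ms=40/7b +194.805ms=4/7b
8) 2142.857ms=44/7b +194.805ms=4/7b
9) 2337.662ms=48/7b +194.805ms=4/7b
10) 2532.468ms=52/7b +194.805ms=4/7b
11) 2727.273ms=8b +681.818ms=2b
12) 3409.091ms=10b +170.455ms=1/2b
13) 3579.545ms=21/2b +170.455ms=1/2b
14) 3750.0ms=11b +340.909ms=1b
Σ=12b of 12 (176bpm 4/4) — PASS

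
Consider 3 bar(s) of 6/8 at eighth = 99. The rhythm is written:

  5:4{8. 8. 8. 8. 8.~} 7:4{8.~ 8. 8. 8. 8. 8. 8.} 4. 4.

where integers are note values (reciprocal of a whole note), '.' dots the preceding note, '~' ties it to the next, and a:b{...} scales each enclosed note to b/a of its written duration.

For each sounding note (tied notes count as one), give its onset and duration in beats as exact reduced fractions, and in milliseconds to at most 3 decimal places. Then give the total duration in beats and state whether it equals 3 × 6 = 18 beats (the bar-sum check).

1) 0.0ms=0b +727.273ms=6/5b
2) 727.273ms=6/5b +727.273ms=6/5b
3) 1454.545ms=12/5b +727.273ms=6/5b
4) 2181.818ms=18/5b +727.273ms=6/5b
5) 2909.091ms=24/5b +1766.234ms=102/35b
6) 4675.325ms=54/7b +519.481ms=6/7b
7) 5194.805ms=60/7b +519.481ms=6/7b
8) 5714.286ms=66/7b +519.481ms=6/7b
9) 6233.766ms=72/7b +519.481ms=6/7b
10) 6753.247ms=78/7b +519.481ms=6/7b
11) 7272.727ms=12b +1818.182ms=3b
12) 9090.909ms=15b +1818.182ms=3b
Σ=18b of 18 (99bpm 6/8) — PASS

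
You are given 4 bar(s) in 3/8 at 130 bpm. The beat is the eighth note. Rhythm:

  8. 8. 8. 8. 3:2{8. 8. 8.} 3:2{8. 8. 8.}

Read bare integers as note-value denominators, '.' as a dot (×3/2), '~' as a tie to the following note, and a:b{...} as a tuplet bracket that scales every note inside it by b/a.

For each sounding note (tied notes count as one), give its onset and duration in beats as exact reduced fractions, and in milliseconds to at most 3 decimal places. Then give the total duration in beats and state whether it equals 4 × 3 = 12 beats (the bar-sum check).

1) 0.0ms=0b +692.308ms=3/2b
2) 692.308ms=3/2b +692.308ms=3/2b
3) 1384.615ms=3b +692.308ms=3/2b
4) 2076.923ms=9/2b +692.308ms=3/2b
5) 2769.231ms=6b +461.538ms=1b
6) 3230.769ms=7b +461.538ms=1b
7) 3692.308ms=8b +461.538ms=1b
8) 4153.846ms=9b +461.538ms=1b
9) 4615.385ms=10b +461.538ms=1b
10) 5076.923ms=11b +461.538ms=1b
Σ=12b of 12 (130bpm 3/8) — PASS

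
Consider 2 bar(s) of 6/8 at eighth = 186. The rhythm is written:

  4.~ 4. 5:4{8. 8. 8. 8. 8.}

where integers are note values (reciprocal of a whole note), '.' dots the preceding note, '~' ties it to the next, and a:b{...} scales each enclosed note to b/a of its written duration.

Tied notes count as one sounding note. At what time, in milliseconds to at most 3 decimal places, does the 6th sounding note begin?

note 6 onset = 54/5b = 3483.871ms

1. 0.0ms @ 0 + 1935.484ms (6)
2. 1935.484ms @ 6 + 387.097ms (6/5)
3. 2322.581ms @ 36/5 + 387.097ms (6/5)
4. 2709.677ms @ 42/5 + 387.097ms (6/5)
5. 3096.774ms @ 48/5 + 387.097ms (6/5)
6. 3483.871ms @ 54/5 + 387.097ms (6/5)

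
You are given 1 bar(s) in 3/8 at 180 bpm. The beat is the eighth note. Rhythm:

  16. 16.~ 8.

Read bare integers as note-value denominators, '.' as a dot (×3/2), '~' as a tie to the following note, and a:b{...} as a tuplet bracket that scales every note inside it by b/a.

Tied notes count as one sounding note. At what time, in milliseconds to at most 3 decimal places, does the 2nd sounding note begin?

note 2 onset = 3/4b = 250.0ms

1. 0.0ms @ 0 + 250.0ms (3/4)
2. 250.0ms @ 3/4 + 750.0ms (9/4)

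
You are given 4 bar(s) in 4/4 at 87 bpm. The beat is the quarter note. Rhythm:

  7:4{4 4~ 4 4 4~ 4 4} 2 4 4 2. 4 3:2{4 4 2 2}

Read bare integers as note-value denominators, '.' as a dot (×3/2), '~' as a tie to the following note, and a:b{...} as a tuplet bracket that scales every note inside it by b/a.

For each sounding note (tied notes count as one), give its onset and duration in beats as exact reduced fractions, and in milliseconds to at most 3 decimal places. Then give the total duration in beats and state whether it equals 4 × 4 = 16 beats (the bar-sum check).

1) 0.0ms=0b +394.089ms=4/7b
2) 394.089ms=4/7b +788.177ms=8/7b
3) 1182.266ms=12/7b +394.089ms=4/7b
4) 1576.355ms=16/7b +788.177ms=8/7b
5) 2364.532ms=24/7b +394.089ms=4/7b
6) 2758.621ms=4b +1379.31ms=2b
7) 4137.931ms=6b +689.655ms=1b
8) 4827.586ms=7b +689.655ms=1b
9) 5517.241ms=8b +2068.966ms=3b
10) 7586.207ms=11b +689.655ms=1b
11) 8275.862ms=12b +459.77ms=2/3b
12) 8735.632ms=38/3b +459.77ms=2/3b
13) 9195.402ms=40/3b +919.54ms=4/3b
14) 10114.943ms=44/3b +919.54ms=4/3b
Σ=16b of 16 (87bpm 4/4) — PASS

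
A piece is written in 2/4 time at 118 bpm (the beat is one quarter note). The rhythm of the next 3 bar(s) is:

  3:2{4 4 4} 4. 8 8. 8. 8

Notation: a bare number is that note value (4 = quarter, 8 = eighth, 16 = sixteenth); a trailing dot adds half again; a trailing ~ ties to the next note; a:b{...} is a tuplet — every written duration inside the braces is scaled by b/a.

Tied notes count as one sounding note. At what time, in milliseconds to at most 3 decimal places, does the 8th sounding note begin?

note 8 onset = 11/2b = 2796.61ms

1. 0.0ms @ 0 + 338.983ms (2/3)
2. 338.983ms @ 2/3 + 338.983ms (2/3)
3. 677.966ms @ 4/3 + 338.983ms (2/3)
4. 1016.949ms @ 2 + 762.712ms (3/2)
5. 1779.661ms @ 7/2 + 254.237ms (1/2)
6. 2033.898ms @ 4 + 381.356ms (3/4)
7. 2415.254ms @ 19/4 + 381.356ms (3/4)
8. 2796.61ms @ 11/2 + 254.237ms (1/2)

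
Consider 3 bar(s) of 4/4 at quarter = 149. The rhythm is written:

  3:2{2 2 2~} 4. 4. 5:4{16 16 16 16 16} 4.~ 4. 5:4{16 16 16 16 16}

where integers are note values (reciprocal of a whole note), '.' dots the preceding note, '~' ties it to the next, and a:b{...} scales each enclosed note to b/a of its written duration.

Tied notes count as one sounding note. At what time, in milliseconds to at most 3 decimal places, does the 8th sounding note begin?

note 8 onset = 38/5b = 3060.403ms

1. 0.0ms @ 0 + 536.913ms (4/3)
2. 536.913ms @ 4/3 + 536.913ms (4/3)
3. 1073.826ms @ 8/3 + 1140.94ms (17/6)
4. 2214.765ms @ 11/2 + 604.027ms (3/2)
5. 2818.792ms @ 7 + 80.537ms (1/5)
6. 2899.329ms @ 36/5 + 80.537ms (1/5)
7. 2979.866ms @ 37/5 + 80.537ms (1/5)
8. 3060.403ms @ 38/5 + 80.537ms (1/5)
9. 3140.94ms @ 39/5 + 80.537ms (1/5)
10. 3221.477ms @ 8 + 1208.054ms (3)
11. 4429.53ms @ 11 + 80.537ms (1/5)
12. 4510.067ms @ 56/5 + 80.537ms (1/5)
13. 4590.604ms @ 57/5 + 80.537ms (1/5)
14. 4671.141ms @ 58/5 + 80.537ms (1/5)
15. 4751.678ms @ 59/5 + 80.537ms (1/5)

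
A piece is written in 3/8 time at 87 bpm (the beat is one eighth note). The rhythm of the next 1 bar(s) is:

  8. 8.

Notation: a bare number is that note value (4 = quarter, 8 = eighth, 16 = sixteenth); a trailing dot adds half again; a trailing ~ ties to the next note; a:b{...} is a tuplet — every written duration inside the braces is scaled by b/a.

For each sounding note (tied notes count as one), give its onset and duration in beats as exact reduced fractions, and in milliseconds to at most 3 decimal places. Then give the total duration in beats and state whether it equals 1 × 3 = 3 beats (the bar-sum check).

1) 0.0ms=0b +1034.483ms=3/2b
2) 1034.483ms=3/2b +1034.483ms=3/2b
Σ=3b of 3 (87bpm 3/8) — PASS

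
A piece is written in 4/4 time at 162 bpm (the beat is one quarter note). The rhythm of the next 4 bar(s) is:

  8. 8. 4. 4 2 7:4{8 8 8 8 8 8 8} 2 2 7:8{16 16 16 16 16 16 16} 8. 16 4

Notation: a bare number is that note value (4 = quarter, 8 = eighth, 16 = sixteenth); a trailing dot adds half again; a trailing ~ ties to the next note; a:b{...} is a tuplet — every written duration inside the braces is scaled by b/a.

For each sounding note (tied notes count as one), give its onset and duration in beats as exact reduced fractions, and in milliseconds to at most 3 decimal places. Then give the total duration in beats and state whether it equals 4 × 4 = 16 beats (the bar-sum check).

1) 0.0ms=0b +277.778ms=3/4b
2) 277.778ms=3/4b +277.778ms=3/4b
3) 555.556ms=3/2b +555.556ms=3/2b
4) 1111.111ms=3b +370.37ms=1b
5) 1481.481ms=4b +740.741ms=2b
6) 2222.222ms=6b +105.82ms=2/7b
7) 2328.042ms=44/7b +105.82ms=2/7b
8) 2433.862ms=46/7b +105.82ms=2/7b
9) 2539.683ms=48/7b +105.82ms=2/7b
10) 2645.503ms=50/7b +105.82ms=2/7b
11) 2751.323ms=52/7b +105.82ms=2/7b
12) 2857.143ms=54/7b +105.82ms=2/7b
13) 2962.963ms=8b +740.741ms=2b
14) 3703.704ms=10b +740.741ms=2b
15) 4444.444ms=12b +105.82ms=2/7b
16) 4550.265ms=86/7b +105.82ms=2/7b
17) 4656.085ms=88/7b +105.82ms=2/7b
18) 4761.905ms=90/7b +105.82ms=2/7b
19) 4867.725ms=92/7b +105.82ms=2/7b
20) 4973.545ms=94/7b +105.82ms=2/7b
21) 5079.365ms=96/7b +105.82ms=2/7b
22) 5185.185ms=14b +277.778ms=3/4b
23) 5462.963ms=59/4b +92.593ms=1/4b
24) 5555.556ms=15b +370.37ms=1b
Σ=16b of 16 (162bpm 4/4) — PASS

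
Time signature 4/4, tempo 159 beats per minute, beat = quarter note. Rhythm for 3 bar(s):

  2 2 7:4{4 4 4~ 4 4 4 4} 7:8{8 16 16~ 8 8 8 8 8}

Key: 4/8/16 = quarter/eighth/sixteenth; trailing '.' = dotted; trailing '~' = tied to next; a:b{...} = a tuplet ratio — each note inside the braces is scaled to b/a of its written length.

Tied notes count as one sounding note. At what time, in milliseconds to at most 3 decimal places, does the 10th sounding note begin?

1. 0.0ms @ 0 + 754.717ms (2)
2. 754.717ms @ 2 + 754.717ms (2)
3. 1509.434ms @ 4 + 215.633ms (4/7)
4. 1725.067ms @ 32/7 + 215.633ms (4/7)
5. 1940.701ms @ 36/7 + 431.267ms (8/7)
6. 2371.968ms @ 44/7 + 215.633ms (4/7)
7. 2587.601ms @ 48/7 + 215.633ms (4/7)
8. 2803.235ms @ 52/7 + 215.633ms (4/7)
9. 3018.868ms @ 8 + 215.633ms (4/7)
10. 3234.501ms @ 60/7 + 107.817ms (2/7)
11. 3342.318ms @ 62/7 + 323.45ms (6/7)
12. 3665.768ms @ 68/7 + 215.633ms (4/7)
13. 3881.402ms @ 72/7 + 215.633ms (4/7)
14. 4097.035ms @ 76/7 + 215.633ms (4/7)
15. 4312.668ms @ 80/7 + 215.633ms (4/7)

note 10 onset = 60/7b = 3234.501ms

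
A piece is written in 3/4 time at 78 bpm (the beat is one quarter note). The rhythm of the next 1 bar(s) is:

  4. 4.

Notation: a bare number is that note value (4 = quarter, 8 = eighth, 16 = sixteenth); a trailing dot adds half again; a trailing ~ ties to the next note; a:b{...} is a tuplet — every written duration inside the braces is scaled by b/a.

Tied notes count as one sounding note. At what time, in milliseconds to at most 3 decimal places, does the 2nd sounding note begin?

note 2 onset = 3/2b = 1153.846ms

1. 0.0ms @ 0 + 1153.846ms (3/2)
2. 1153.846ms @ 3/2 + 1153.846ms (3/2)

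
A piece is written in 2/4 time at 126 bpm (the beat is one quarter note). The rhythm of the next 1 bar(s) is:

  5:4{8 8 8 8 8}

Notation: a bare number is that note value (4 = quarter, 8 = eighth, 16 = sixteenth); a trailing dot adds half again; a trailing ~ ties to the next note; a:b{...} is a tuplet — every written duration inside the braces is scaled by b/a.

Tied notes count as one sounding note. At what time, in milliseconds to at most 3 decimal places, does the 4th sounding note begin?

note 4 onset = 6/5b = 571.429ms

1. 0.0ms @ 0 + 190.476ms (2/5)
2. 190.476ms @ 2/5 + 190.476ms (2/5)
3. 380.952ms @ 4/5 + 190.476ms (2/5)
4. 571.429ms @ 6/5 + 190.476ms (2/5)
5. 761.905ms @ 8/5 + 190.476ms (2/5)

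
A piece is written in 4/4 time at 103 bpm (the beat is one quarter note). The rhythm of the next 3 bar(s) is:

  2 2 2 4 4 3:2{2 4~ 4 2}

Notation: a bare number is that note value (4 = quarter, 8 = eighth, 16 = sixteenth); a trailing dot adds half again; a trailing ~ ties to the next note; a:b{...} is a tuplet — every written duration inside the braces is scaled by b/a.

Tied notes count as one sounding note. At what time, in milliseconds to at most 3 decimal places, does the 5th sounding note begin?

note 5 onset = 7b = 4077.67ms

1. 0.0ms @ 0 + 1165.049ms (2)
2. 1165.049ms @ 2 + 1165.049ms (2)
3. 2330.097ms @ 4 + 1165.049ms (2)
4. 3495.146ms @ 6 + 582.524ms (1)
5. 4077.67ms @ 7 + 582.524ms (1)
6. 4660.194ms @ 8 + 776.699ms (4/3)
7. 5436.893ms @ 28/3 + 776.699ms (4/3)
8. 6213.592ms @ 32/3 + 776.699ms (4/3)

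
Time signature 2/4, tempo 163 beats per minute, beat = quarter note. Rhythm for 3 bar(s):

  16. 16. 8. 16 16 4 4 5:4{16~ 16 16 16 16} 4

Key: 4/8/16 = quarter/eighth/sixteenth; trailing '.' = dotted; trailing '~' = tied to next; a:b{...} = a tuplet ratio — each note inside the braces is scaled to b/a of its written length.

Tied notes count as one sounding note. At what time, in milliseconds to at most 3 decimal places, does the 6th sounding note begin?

note 6 onset = 2b = 736.196ms

1. 0.0ms @ 0 + 138.037ms (3/8)
2. 138.037ms @ 3/8 + 138.037ms (3/8)
3. 276.074ms @ 3/4 + 276.074ms (3/4)
4. 552.147ms @ 3/2 + 92.025ms (1/4)
5. 644.172ms @ 7/4 + 92.025ms (1/4)
6. 736.196ms @ 2 + 368.098ms (1)
7. 1104.294ms @ 3 + 368.098ms (1)
8. 1472.393ms @ 4 + 147.239ms (2/5)
9. 1619.632ms @ 22/5 + 73.62ms (1/5)
10. 1693.252ms @ 23/5 + 73.62ms (1/5)
11. 1766.871ms @ 24/5 + 73.62ms (1/5)
12. 1840.491ms @ 5 + 368.098ms (1)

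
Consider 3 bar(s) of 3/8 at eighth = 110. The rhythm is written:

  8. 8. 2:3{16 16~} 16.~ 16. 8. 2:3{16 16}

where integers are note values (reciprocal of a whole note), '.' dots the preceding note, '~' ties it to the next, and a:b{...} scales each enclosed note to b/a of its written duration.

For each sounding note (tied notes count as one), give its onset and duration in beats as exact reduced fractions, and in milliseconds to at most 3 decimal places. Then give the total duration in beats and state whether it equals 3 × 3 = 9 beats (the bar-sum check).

1) 0.0ms=0b +818.182ms=3/2b
2) 818.182ms=3/2b +818.182ms=3/2b
3) 1636.364ms=3b +409.091ms=3/4b
4) 2045.455ms=15/4b +1227.273ms=9/4b
5) 3272.727ms=6b +818.182ms=3/2b
6) 4090.909ms=15/2b +409.091ms=3/4b
7) 4500.0ms=33/4b +409.091ms=3/4b
Σ=9b of 9 (110bpm 3/8) — PASS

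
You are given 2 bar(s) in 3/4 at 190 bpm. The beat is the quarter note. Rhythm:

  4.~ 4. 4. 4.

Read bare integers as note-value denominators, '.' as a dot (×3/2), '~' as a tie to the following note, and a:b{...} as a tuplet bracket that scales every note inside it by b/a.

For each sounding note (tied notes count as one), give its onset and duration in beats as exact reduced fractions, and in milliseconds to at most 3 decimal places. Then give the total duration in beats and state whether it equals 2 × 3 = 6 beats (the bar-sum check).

1) 0.0ms=0b +947.368ms=3b
2) 947.368ms=3b +473.684ms=3/2b
3) 1421.053ms=9/2b +473.684ms=3/2b
Σ=6b of 6 (190bpm 3/4) — PASS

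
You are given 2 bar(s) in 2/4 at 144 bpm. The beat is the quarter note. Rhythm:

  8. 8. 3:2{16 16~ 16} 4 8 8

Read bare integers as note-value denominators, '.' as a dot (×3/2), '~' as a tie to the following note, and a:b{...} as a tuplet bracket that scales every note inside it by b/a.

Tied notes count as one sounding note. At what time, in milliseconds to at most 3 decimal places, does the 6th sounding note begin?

note 6 onset = 3b = 1250.0ms

1. 0.0ms @ 0 + 312.5ms (3/4)
2. 312.5ms @ 3/4 + 312.5ms (3/4)
3. 625.0ms @ 3/2 + 69.444ms (1/6)
4. 694.444ms @ 5/3 + 138.889ms (1/3)
5. 833.333ms @ 2 + 416.667ms (1)
6. 1250.0ms @ 3 + 208.333ms (1/2)
7. 1458.333ms @ 7/2 + 208.333ms (1/2)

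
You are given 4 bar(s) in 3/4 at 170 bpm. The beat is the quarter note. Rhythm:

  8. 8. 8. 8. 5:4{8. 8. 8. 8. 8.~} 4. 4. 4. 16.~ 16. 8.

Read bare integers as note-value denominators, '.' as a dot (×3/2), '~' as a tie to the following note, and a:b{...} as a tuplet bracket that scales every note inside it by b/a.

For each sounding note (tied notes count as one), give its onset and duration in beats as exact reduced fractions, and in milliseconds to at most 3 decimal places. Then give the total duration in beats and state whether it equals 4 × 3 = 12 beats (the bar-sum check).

1) 0.0ms=0b +264.706ms=3/4b
2) 264.706ms=3/4b +264.706ms=3/4b
3) 529.412ms=3/2b +264.706ms=3/4b
4) 794.118ms=9/4b +264.706ms=3/4b
5) 1058.824ms=3b +211.765ms=3/5b
6) 1270.588ms=18/5b +211.765ms=3/5b
7) 1482.353ms=21/5b +211.765ms=3/5b
8) 1694.118ms=24/5b +211.765ms=3/5b
9) 1905.882ms=27/5b +741.176ms=21/10b
10) 2647.059ms=15/2b +529.412ms=3/2b
11) 3176.471ms=9b +529.412ms=3/2b
12) 3705.882ms=21/2b +264.706ms=3/4b
13) 3970.588ms=45/4b +264.706ms=3/4b
Σ=12b of 12 (170bpm 3/4) — PASS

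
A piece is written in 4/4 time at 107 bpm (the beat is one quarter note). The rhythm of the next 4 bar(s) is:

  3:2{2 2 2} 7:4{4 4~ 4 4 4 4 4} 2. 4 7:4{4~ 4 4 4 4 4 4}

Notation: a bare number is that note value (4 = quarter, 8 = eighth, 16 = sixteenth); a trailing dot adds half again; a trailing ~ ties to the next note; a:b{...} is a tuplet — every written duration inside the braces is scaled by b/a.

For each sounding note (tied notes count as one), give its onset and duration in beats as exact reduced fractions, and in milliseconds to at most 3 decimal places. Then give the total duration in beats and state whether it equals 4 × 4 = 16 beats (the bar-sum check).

1) 0.0ms=0b +747.664ms=4/3b
2) 747.664ms=4/3b +747.664ms=4/3b
3) 1495.327ms=8/3b +747.664ms=4/3b
4) 2242.991ms=4b +320.427ms=4/7b
5) 2563.418ms=32/7b +640.854ms=8/7b
6) 3204.272ms=40/7b +320.427ms=4/7b
7) 3524.7ms=44/7b +320.427ms=4/7b
8) 3845.127ms=48/7b +320.427ms=4/7b
9) 4165.554ms=52/7b +320.427ms=4/7b
10) 4485.981ms=8b +1682.243ms=3b
11) 6168.224ms=11b +560.748ms=1b
12) 6728.972ms=12b +640.854ms=8/7b
13) 7369.826ms=92/7b +320.427ms=4/7b
14) 7690.254ms=96/7b +320.427ms=4/7b
15) 8010.681ms=100/7b +320.427ms=4/7b
16) 8331.108ms=104/7b +320.427ms=4/7b
17) 8651.535ms=108/7b +320.427ms=4/7b
Σ=16b of 16 (107bpm 4/4) — PASS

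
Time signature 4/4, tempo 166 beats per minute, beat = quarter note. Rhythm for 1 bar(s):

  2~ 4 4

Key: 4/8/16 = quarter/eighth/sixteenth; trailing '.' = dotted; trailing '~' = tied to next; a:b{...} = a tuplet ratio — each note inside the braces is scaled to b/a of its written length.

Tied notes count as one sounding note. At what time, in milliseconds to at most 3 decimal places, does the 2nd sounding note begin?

note 2 onset = 3b = 1084.337ms

1. 0.0ms @ 0 + 1084.337ms (3)
2. 1084.337ms @ 3 + 361.446ms (1)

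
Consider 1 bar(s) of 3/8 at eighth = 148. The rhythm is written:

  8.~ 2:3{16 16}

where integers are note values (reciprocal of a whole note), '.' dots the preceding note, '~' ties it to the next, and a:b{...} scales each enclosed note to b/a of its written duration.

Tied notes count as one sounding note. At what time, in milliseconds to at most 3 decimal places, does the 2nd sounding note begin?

1. 0.0ms @ 0 + 912.162ms (9/4)
2. 912.162ms @ 9/4 + 304.054ms (3/4)

note 2 onset = 9/4b = 912.162ms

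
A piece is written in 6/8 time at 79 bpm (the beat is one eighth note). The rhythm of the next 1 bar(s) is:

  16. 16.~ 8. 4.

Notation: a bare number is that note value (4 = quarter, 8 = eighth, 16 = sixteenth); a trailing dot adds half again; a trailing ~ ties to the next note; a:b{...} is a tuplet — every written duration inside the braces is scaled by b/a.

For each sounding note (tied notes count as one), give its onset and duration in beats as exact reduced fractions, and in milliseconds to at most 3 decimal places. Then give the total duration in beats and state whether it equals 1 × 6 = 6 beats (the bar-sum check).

1) 0.0ms=0b +569.62ms=3/4b
2) 569.62ms=3/4b +1708.861ms=9/4b
3) 2278.481ms=3b +2278.481ms=3b
Σ=6b of 6 (79bpm 6/8) — PASS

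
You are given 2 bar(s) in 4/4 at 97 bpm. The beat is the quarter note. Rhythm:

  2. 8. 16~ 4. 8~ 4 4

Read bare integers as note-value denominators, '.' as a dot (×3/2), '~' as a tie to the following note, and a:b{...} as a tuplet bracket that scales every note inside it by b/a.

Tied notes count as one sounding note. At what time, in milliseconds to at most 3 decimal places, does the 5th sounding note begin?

1. 0.0ms @ 0 + 1855.67ms (3)
2. 1855.67ms @ 3 + 463.918ms (3/4)
3. 2319.588ms @ 15/4 + 1082.474ms (7/4)
4. 3402.062ms @ 11/2 + 927.835ms (3/2)
5. 4329.897ms @ 7 + 618.557ms (1)

note 5 onset = 7b = 4329.897ms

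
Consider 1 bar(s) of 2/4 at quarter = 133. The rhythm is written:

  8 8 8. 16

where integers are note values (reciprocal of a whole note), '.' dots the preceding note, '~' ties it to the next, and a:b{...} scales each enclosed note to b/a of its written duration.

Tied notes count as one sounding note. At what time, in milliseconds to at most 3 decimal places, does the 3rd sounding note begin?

note 3 onset = 1b = 451.128ms

1. 0.0ms @ 0 + 225.564ms (1/2)
2. 225.564ms @ 1/2 + 225.564ms (1/2)
3. 451.128ms @ 1 + 338.346ms (3/4)
4. 789.474ms @ 7/4 + 112.782ms (1/4)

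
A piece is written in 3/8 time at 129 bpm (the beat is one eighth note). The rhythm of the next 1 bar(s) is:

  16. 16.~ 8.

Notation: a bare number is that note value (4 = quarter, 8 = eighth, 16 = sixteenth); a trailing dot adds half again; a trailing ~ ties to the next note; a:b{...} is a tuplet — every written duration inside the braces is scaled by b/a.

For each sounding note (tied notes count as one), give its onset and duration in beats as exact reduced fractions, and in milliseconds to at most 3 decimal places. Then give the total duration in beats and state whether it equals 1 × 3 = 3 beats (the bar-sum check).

1) 0.0ms=0b +348.837ms=3/4b
2) 348.837ms=3/4b +1046.512ms=9/4b
Σ=3b of 3 (129bpm 3/8) — PASS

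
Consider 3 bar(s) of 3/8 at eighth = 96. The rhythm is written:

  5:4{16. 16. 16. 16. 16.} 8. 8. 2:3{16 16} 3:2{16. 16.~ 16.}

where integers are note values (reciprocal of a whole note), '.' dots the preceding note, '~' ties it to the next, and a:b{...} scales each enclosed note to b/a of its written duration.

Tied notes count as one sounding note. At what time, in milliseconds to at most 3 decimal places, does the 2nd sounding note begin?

1. 0.0ms @ 0 + 375.0ms (3/5)
2. 375.0ms @ 3/5 + 375.0ms (3/5)
3. 750.0ms @ 6/5 + 375.0ms (3/5)
4. 1125.0ms @ 9/5 + 375.0ms (3/5)
5. 1500.0ms @ 12/5 + 375.0ms (3/5)
6. 1875.0ms @ 3 + 937.5ms (3/2)
7. 2812.5ms @ 9/2 + 937.5ms (3/2)
8. 3750.0ms @ 6 + 468.75ms (3/4)
9. 4218.75ms @ 27/4 + 468.75ms (3/4)
10. 4687.5ms @ 15/2 + 312.5ms (1/2)
11. 5000.0ms @ 8 + 625.0ms (1)

note 2 onset = 3/5b = 375.0ms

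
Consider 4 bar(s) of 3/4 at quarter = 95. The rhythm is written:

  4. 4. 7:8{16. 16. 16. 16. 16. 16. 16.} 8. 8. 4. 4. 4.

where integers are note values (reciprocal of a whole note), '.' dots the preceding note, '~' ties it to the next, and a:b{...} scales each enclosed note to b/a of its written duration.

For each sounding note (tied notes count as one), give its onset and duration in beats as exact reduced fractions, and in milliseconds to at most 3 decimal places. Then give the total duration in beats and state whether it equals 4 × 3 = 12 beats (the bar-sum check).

1) 0.0ms=0b +947.368ms=3/2b
2) 947.368ms=3/2b +947.368ms=3/2b
3) 1894.737ms=3b +270.677ms=3/7b
4) 2165.414ms=24/7b +270.677ms=3/7b
5) 2436.09ms=27/7b +270.677ms=3/7b
6) 2706.767ms=30/7b +270.677ms=3/7b
7) 2977.444ms=33/7b +270.677ms=3/7b
8) 3248.12ms=36/7b +270.677ms=3/7b
9) 3518.797ms=39/7b +270.677ms=3/7b
10) 3789.474ms=6b +473.684ms=3/4b
11) 4263.158ms=27/4b +473.684ms=3/4b
12) 4736.842ms=15/2b +947.368ms=3/2b
13) 5684.211ms=9b +947.368ms=3/2b
14) 6631.579ms=21/2b +947.368ms=3/2b
Σ=12b of 12 (95bpm 3/4) — PASS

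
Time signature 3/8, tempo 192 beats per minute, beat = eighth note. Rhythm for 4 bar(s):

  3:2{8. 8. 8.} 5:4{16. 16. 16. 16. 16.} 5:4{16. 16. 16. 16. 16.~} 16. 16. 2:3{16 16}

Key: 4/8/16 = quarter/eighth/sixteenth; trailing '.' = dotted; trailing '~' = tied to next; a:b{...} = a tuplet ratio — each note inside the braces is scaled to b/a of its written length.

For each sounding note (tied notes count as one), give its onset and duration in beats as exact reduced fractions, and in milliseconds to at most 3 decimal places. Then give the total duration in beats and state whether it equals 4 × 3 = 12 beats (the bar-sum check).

1) 0.0ms=0b +312.5ms=1b
2) 312.5ms=1b +312.5ms=1b
3) 625.0ms=2b +312.5ms=1b
4) 937.5ms=3b +187.5ms=3/5b
5) 1125.0ms=18/5b +187.5ms=3/5b
6) 1312.5ms=21/5b +187.5ms=3/5b
7) 1500.0ms=24/5b +187.5ms=3/5b
8) 1687.5ms=27/5b +187.5ms=3/5b
9) 1875.0ms=6b +187.5ms=3/5b
10) 2062.5ms=33/5b +187.5ms=3/5b
11) 2250.0ms=36/5b +187.5ms=3/5b
12) 2437.5ms=39/5b +187.5ms=3/5b
13) 2625.0ms=42/5b +421.875ms=27/20b
14) 3046.875ms=39/4b +234.375ms=3/4b
15) 3281.25ms=21/2b +234.375ms=3/4b
16) 3515.625ms=45/4b +234.375ms=3/4b
Σ=12b of 12 (192bpm 3/8) — PASS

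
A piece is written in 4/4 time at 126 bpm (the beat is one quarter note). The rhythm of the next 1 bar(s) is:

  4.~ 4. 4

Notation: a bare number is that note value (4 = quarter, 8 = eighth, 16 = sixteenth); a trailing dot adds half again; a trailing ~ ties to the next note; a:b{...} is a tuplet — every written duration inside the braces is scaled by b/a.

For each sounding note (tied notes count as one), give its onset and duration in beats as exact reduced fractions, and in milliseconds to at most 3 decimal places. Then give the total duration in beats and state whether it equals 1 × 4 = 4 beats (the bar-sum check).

1) 0.0ms=0b +1428.571ms=3b
2) 1428.571ms=3b +476.19ms=1b
Σ=4b of 4 (126bpm 4/4) — PASS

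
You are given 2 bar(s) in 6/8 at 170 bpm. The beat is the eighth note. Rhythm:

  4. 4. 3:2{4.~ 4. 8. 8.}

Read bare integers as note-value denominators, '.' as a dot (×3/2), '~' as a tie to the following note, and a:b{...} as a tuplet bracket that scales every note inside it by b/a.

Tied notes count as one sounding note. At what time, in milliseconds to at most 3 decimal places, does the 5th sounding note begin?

1. 0.0ms @ 0 + 1058.824ms (3)
2. 1058.824ms @ 3 + 1058.824ms (3)
3. 2117.647ms @ 6 + 1411.765ms (4)
4. 3529.412ms @ 10 + 352.941ms (1)
5. 3882.353ms @ 11 + 352.941ms (1)

note 5 onset = 11b = 3882.353ms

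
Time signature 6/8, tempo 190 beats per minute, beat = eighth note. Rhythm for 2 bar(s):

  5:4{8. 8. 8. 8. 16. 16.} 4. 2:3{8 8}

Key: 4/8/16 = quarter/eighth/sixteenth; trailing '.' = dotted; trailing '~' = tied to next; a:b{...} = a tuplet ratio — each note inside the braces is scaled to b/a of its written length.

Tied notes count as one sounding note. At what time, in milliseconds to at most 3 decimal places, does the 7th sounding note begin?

note 7 onset = 6b = 1894.737ms

1. 0.0ms @ 0 + 378.947ms (6/5)
2. 378.947ms @ 6/5 + 378.947ms (6/5)
3. 757.895ms @ 12/5 + 378.947ms (6/5)
4. 1136.842ms @ 18/5 + 378.947ms (6/5)
5. 1515.789ms @ 24/5 + 189.474ms (3/5)
6. 1705.263ms @ 27/5 + 189.474ms (3/5)
7. 1894.737ms @ 6 + 947.368ms (3)
8. 2842.105ms @ 9 + 473.684ms (3/2)
9. 3315.789ms @ 21/2 + 473.684ms (3/2)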